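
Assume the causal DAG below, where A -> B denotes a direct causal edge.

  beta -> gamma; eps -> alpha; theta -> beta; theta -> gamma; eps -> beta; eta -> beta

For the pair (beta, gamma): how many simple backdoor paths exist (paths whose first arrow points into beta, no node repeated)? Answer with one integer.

1

A backdoor path from beta to gamma is any simple undirected path whose first edge points into beta (i.e. leaves beta via a parent).
Parents of beta: {eps, eta, theta}.
Enumerating:
  P1: beta <- theta -> gamma
That exhausts the simple backdoor paths. Count: 1.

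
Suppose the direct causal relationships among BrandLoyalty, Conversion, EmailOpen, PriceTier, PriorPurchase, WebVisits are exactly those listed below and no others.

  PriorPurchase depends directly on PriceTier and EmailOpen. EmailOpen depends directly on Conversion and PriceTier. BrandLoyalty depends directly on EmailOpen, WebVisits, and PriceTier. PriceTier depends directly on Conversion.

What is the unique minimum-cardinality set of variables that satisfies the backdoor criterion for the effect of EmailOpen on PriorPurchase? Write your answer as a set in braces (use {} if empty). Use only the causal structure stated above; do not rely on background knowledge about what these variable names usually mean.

Variables eligible for adjustment (non-descendants of EmailOpen, excluding EmailOpen and PriorPurchase): {Conversion, PriceTier, WebVisits}.
Backdoor paths from EmailOpen to PriorPurchase:
  P1: EmailOpen <- Conversion -> PriceTier -> PriorPurchase
  P2: EmailOpen <- PriceTier -> PriorPurchase
The empty set is not sufficient: P1 (EmailOpen <- Conversion -> PriceTier -> PriorPurchase) has no collider blocking it and no conditioned non-collider, so it is open.
Try {PriceTier}:
  P1: blocked at chain node PriceTier ∈ conditioning set.
  P2: blocked at fork node PriceTier ∈ conditioning set.
{PriceTier} contains no descendant of EmailOpen and blocks every backdoor path.
No other singleton works — e.g. {Conversion} leaves P2 open — so {PriceTier} is the unique smallest valid adjustment set.

{PriceTier}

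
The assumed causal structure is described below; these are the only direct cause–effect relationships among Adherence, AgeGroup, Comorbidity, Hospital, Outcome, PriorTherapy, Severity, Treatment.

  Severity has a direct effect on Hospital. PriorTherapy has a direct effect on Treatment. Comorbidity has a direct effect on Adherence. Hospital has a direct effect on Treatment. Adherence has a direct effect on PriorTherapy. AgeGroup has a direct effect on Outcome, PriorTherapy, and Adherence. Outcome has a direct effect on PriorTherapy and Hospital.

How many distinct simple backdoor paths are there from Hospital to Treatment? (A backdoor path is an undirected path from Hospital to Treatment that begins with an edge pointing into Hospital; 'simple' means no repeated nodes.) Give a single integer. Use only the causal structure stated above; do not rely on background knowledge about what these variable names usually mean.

3

A backdoor path from Hospital to Treatment is any simple undirected path whose first edge points into Hospital (i.e. leaves Hospital via a parent).
Parents of Hospital: {Outcome, Severity}.
Enumerating:
  P1: Hospital <- Outcome <- AgeGroup -> Adherence -> PriorTherapy -> Treatment
  P2: Hospital <- Outcome <- AgeGroup -> PriorTherapy -> Treatment
  P3: Hospital <- Outcome -> PriorTherapy -> Treatment
That exhausts the simple backdoor paths. Count: 3.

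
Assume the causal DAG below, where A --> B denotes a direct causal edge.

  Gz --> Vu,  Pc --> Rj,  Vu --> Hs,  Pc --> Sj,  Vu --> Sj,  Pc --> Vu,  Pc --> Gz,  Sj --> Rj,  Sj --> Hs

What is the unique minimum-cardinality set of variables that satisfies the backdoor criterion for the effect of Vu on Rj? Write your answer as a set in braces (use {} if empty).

Variables eligible for adjustment (non-descendants of Vu, excluding Vu and Rj): {Gz, Pc}.
Backdoor paths from Vu to Rj:
  P1: Vu <- Pc -> Sj -> Rj
  P2: Vu <- Pc -> Rj
  P3: Vu <- Gz <- Pc -> Sj -> Rj
  P4: Vu <- Gz <- Pc -> Rj
The empty set is not sufficient: P1 (Vu <- Pc -> Sj -> Rj) has no collider blocking it and no conditioned non-collider, so it is open.
Try {Pc}:
  P1: blocked at fork node Pc ∈ conditioning set.
  P2: blocked at fork node Pc ∈ conditioning set.
  P3: blocked at fork node Pc ∈ conditioning set.
  P4: blocked at fork node Pc ∈ conditioning set.
{Pc} contains no descendant of Vu and blocks every backdoor path.
No other singleton works — e.g. {Gz} leaves P1 open — so {Pc} is the unique smallest valid adjustment set.

{Pc}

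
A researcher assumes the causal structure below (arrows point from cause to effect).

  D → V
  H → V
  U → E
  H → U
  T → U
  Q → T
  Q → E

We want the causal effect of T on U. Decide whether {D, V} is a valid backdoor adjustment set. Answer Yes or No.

Yes

Backdoor paths from T to U (paths whose first edge points into T):
  P1: T <- Q -> E <- U
Condition 1 (no descendant of T in the set): holds — descendants of T are {E, U}; none are in {D, V}.
Condition 2 (every backdoor path blocked by {D, V}):
  P1: blocked at collider E (neither it nor any descendant is in the conditioning set).
{D, V} satisfies the backdoor criterion.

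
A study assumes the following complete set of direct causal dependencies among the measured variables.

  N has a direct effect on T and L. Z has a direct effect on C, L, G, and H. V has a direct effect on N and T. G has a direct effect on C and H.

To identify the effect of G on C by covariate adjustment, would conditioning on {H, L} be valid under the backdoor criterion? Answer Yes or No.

No

Backdoor paths from G to C (paths whose first edge points into G):
  P1: G <- Z -> C
Condition 1 (no descendant of G in the set): FAILS — H is a descendant of G.
Condition 2 (every backdoor path blocked by {H, L}):
  P1: open — no interior node is in the conditioning set.
{H, L} does not satisfy the backdoor criterion.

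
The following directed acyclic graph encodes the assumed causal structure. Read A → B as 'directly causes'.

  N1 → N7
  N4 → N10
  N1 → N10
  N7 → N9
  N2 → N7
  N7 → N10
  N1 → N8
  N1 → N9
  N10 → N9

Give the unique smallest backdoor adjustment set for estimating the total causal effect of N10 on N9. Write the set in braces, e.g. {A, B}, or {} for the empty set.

Variables eligible for adjustment (non-descendants of N10, excluding N10 and N9): {N1, N2, N4, N7, N8}.
Backdoor paths from N10 to N9:
  P1: N10 <- N1 -> N7 -> N9
  P2: N10 <- N1 -> N9
  P3: N10 <- N7 <- N1 -> N9
  P4: N10 <- N7 -> N9
The empty set is not sufficient: P1 (N10 <- N1 -> N7 -> N9) has no collider blocking it and no conditioned non-collider, so it is open.
Try {N1, N7}:
  P1: blocked at fork node N1 ∈ conditioning set.
  P2: blocked at fork node N1 ∈ conditioning set.
  P3: blocked at chain node N7 ∈ conditioning set.
  P4: blocked at fork node N7 ∈ conditioning set.
{N1, N7} contains no descendant of N10 and blocks every backdoor path.
Every element of {N1, N7} is needed (dropping N1 leaves P2 open; dropping N7 leaves P4 open), so no proper subset is valid.
Among all size-2 subsets of the eligible variables, only {N1, N7} blocks every backdoor path, so it is the unique smallest valid adjustment set.

{N1, N7}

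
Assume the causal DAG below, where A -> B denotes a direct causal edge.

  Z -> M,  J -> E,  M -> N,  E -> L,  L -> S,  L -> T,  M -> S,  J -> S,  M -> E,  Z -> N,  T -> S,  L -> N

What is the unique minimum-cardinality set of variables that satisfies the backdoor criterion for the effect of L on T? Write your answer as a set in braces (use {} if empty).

Variables eligible for adjustment (non-descendants of L, excluding L and T): {E, J, M, Z}.
Backdoor paths from L to T:
  P1: L <- E <- M -> S <- T
  P2: L <- E <- J -> S <- T
Each backdoor path contains an unconditioned collider, so every path is already blocked with the empty conditioning set:
  P1: blocked at collider S (neither it nor any descendant is in the conditioning set).
  P2: blocked at collider S (neither it nor any descendant is in the conditioning set).
The empty set is therefore the unique smallest valid set.

{}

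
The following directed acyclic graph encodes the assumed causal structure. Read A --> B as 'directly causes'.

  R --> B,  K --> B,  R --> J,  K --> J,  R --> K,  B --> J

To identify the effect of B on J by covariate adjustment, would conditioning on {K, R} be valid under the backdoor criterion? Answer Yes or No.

Yes

Backdoor paths from B to J (paths whose first edge points into B):
  P1: B <- R -> K -> J
  P2: B <- R -> J
  P3: B <- K <- R -> J
  P4: B <- K -> J
Condition 1 (no descendant of B in the set): holds — descendants of B are {J}; none are in {K, R}.
Condition 2 (every backdoor path blocked by {K, R}):
  P1: blocked at fork node R ∈ conditioning set.
  P2: blocked at fork node R ∈ conditioning set.
  P3: blocked at chain node K ∈ conditioning set.
  P4: blocked at fork node K ∈ conditioning set.
{K, R} satisfies the backdoor criterion.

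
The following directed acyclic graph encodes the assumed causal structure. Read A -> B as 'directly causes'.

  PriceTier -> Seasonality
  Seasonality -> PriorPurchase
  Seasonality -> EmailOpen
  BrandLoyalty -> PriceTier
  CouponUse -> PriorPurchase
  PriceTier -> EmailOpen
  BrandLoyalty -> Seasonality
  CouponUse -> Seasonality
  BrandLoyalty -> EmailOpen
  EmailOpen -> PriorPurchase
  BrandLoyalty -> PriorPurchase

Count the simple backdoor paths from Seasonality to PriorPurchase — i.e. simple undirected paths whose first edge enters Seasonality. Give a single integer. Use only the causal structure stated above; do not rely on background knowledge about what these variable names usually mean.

8

A backdoor path from Seasonality to PriorPurchase is any simple undirected path whose first edge points into Seasonality (i.e. leaves Seasonality via a parent).
Parents of Seasonality: {BrandLoyalty, CouponUse, PriceTier}.
Enumerating:
  P1: Seasonality <- CouponUse -> PriorPurchase
  P2: Seasonality <- BrandLoyalty -> PriceTier -> EmailOpen -> PriorPurchase
  P3: Seasonality <- BrandLoyalty -> EmailOpen -> PriorPurchase
  P4: Seasonality <- BrandLoyalty -> PriorPurchase
  P5: Seasonality <- PriceTier <- BrandLoyalty -> EmailOpen -> PriorPurchase
  P6: Seasonality <- PriceTier <- BrandLoyalty -> PriorPurchase
  P7: Seasonality <- PriceTier -> EmailOpen <- BrandLoyalty -> PriorPurchase
  P8: Seasonality <- PriceTier -> EmailOpen -> PriorPurchase
That exhausts the simple backdoor paths. Count: 8.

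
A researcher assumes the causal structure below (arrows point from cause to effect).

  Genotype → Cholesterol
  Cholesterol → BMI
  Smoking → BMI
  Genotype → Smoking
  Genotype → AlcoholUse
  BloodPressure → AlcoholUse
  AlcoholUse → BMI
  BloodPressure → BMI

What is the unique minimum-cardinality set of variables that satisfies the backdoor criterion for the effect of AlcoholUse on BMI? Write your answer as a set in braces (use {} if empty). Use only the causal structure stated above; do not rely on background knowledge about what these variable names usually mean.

{BloodPressure, Genotype}

Variables eligible for adjustment (non-descendants of AlcoholUse, excluding AlcoholUse and BMI): {BloodPressure, Cholesterol, Genotype, Smoking}.
Backdoor paths from AlcoholUse to BMI:
  P1: AlcoholUse <- BloodPressure -> BMI
  P2: AlcoholUse <- Genotype -> Smoking -> BMI
  P3: AlcoholUse <- Genotype -> Cholesterol -> BMI
The empty set is not sufficient: P1 (AlcoholUse <- BloodPressure -> BMI) has no collider blocking it and no conditioned non-collider, so it is open.
Try {BloodPressure, Genotype}:
  P1: blocked at fork node BloodPressure ∈ conditioning set.
  P2: blocked at fork node Genotype ∈ conditioning set.
  P3: blocked at fork node Genotype ∈ conditioning set.
{BloodPressure, Genotype} contains no descendant of AlcoholUse and blocks every backdoor path.
Every element of {BloodPressure, Genotype} is needed (dropping BloodPressure leaves P1 open; dropping Genotype leaves P2 open), so no proper subset is valid.
Among all size-2 subsets of the eligible variables, only {BloodPressure, Genotype} blocks every backdoor path, so it is the unique smallest valid adjustment set.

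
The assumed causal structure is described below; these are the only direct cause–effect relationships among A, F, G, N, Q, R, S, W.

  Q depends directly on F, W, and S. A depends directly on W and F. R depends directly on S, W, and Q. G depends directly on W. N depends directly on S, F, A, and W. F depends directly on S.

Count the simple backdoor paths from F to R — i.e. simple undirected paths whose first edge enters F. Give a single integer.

A backdoor path from F to R is any simple undirected path whose first edge points into F (i.e. leaves F via a parent).
Parents of F: {S}.
Enumerating:
  P1: F <- S -> Q <- W -> R
  P2: F <- S -> Q -> R
  P3: F <- S -> N <- W -> Q -> R
  P4: F <- S -> N <- W -> R
  P5: F <- S -> N <- A <- W -> Q -> R
  P6: F <- S -> N <- A <- W -> R
  P7: F <- S -> R
That exhausts the simple backdoor paths. Count: 7.

7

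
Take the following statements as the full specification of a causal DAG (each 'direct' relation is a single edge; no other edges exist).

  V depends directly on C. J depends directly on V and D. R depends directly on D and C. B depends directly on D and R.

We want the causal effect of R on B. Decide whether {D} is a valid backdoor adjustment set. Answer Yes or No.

Yes

Backdoor paths from R to B (paths whose first edge points into R):
  P1: R <- D -> B
  P2: R <- C -> V -> J <- D -> B
Condition 1 (no descendant of R in the set): holds — descendants of R are {B}; none are in {D}.
Condition 2 (every backdoor path blocked by {D}):
  P1: blocked at fork node D ∈ conditioning set.
  P2: blocked at collider J (neither it nor any descendant is in the conditioning set).
{D} satisfies the backdoor criterion.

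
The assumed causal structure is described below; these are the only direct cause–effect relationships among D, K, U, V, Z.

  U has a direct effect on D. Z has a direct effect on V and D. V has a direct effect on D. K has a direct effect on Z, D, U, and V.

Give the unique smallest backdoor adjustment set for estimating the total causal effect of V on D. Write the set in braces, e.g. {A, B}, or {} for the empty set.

{K, Z}

Variables eligible for adjustment (non-descendants of V, excluding V and D): {K, U, Z}.
Backdoor paths from V to D:
  P1: V <- K -> Z -> D
  P2: V <- K -> U -> D
  P3: V <- K -> D
  P4: V <- Z <- K -> U -> D
  P5: V <- Z <- K -> D
  P6: V <- Z -> D
The empty set is not sufficient: P1 (V <- K -> Z -> D) has no collider blocking it and no conditioned non-collider, so it is open.
Try {K, Z}:
  P1: blocked at fork node K ∈ conditioning set.
  P2: blocked at fork node K ∈ conditioning set.
  P3: blocked at fork node K ∈ conditioning set.
  P4: blocked at chain node Z ∈ conditioning set.
  P5: blocked at chain node Z ∈ conditioning set.
  P6: blocked at fork node Z ∈ conditioning set.
{K, Z} contains no descendant of V and blocks every backdoor path.
Every element of {K, Z} is needed (dropping K leaves P2 open; dropping Z leaves P6 open), so no proper subset is valid.
Among all size-2 subsets of the eligible variables, only {K, Z} blocks every backdoor path, so it is the unique smallest valid adjustment set.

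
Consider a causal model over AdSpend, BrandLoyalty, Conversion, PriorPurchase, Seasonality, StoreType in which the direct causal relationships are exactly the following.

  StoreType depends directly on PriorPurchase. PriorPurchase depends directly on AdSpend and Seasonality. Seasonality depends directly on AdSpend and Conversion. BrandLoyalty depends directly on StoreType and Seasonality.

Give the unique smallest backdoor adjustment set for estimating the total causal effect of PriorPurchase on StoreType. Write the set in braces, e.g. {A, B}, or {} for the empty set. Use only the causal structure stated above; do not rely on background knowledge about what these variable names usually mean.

Variables eligible for adjustment (non-descendants of PriorPurchase, excluding PriorPurchase and StoreType): {AdSpend, Conversion, Seasonality}.
Backdoor paths from PriorPurchase to StoreType:
  P1: PriorPurchase <- AdSpend -> Seasonality -> BrandLoyalty <- StoreType
  P2: PriorPurchase <- Seasonality -> BrandLoyalty <- StoreType
Each backdoor path contains an unconditioned collider, so every path is already blocked with the empty conditioning set:
  P1: blocked at collider BrandLoyalty (neither it nor any descendant is in the conditioning set).
  P2: blocked at collider BrandLoyalty (neither it nor any descendant is in the conditioning set).
The empty set is therefore the unique smallest valid set.

{}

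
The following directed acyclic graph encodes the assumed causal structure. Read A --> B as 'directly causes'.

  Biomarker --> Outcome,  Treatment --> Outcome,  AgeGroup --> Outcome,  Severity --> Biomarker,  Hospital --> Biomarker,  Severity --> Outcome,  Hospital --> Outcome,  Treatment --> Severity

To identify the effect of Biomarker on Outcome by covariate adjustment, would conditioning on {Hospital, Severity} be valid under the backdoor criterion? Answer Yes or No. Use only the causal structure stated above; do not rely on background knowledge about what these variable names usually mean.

Yes

Backdoor paths from Biomarker to Outcome (paths whose first edge points into Biomarker):
  P1: Biomarker <- Hospital -> Outcome
  P2: Biomarker <- Severity <- Treatment -> Outcome
  P3: Biomarker <- Severity -> Outcome
Condition 1 (no descendant of Biomarker in the set): holds — descendants of Biomarker are {Outcome}; none are in {Hospital, Severity}.
Condition 2 (every backdoor path blocked by {Hospital, Severity}):
  P1: blocked at fork node Hospital ∈ conditioning set.
  P2: blocked at chain node Severity ∈ conditioning set.
  P3: blocked at fork node Severity ∈ conditioning set.
{Hospital, Severity} satisfies the backdoor criterion.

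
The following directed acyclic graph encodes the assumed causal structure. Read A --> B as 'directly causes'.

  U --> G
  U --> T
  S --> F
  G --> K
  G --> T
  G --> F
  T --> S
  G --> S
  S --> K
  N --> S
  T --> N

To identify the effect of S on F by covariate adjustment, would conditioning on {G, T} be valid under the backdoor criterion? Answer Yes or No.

Backdoor paths from S to F (paths whose first edge points into S):
  P1: S <- G -> F
  P2: S <- T <- U -> G -> F
  P3: S <- T <- G -> F
  P4: S <- N <- T <- U -> G -> F
  P5: S <- N <- T <- G -> F
Condition 1 (no descendant of S in the set): holds — descendants of S are {F, K}; none are in {G, T}.
Condition 2 (every backdoor path blocked by {G, T}):
  P1: blocked at fork node G ∈ conditioning set.
  P2: blocked at chain node T ∈ conditioning set.
  P3: blocked at chain node T ∈ conditioning set.
  P4: blocked at chain node T ∈ conditioning set.
  P5: blocked at chain node T ∈ conditioning set.
{G, T} satisfies the backdoor criterion.

Yes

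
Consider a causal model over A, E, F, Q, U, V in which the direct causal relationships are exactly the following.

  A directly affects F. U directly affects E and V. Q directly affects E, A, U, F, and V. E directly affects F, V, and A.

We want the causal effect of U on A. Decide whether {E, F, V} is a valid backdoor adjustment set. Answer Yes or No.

No

Backdoor paths from U to A (paths whose first edge points into U):
  P1: U <- Q -> E -> A
  P2: U <- Q -> E -> F <- A
  P3: U <- Q -> A
  P4: U <- Q -> F <- E -> A
  P5: U <- Q -> F <- A
  P6: U <- Q -> V <- E -> A
  P7: U <- Q -> V <- E -> F <- A
Condition 1 (no descendant of U in the set): FAILS — E, F, and V are descendants of U.
Condition 2 (every backdoor path blocked by {E, F, V}):
  P1: blocked at chain node E ∈ conditioning set.
  P2: blocked at chain node E ∈ conditioning set.
  P3: open — no interior node is in the conditioning set.
  P4: blocked at fork node E ∈ conditioning set.
  P5: open — collider(s) F are conditioned on (or have a conditioned descendant) and no non-collider on the path is in the set.
  P6: blocked at fork node E ∈ conditioning set.
  P7: blocked at fork node E ∈ conditioning set.
{E, F, V} does not satisfy the backdoor criterion.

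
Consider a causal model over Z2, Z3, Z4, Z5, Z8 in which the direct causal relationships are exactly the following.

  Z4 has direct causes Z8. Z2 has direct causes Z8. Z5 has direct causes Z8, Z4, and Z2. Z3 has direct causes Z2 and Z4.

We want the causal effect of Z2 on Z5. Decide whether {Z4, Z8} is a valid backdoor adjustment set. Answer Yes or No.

Yes

Backdoor paths from Z2 to Z5 (paths whose first edge points into Z2):
  P1: Z2 <- Z8 -> Z4 -> Z5
  P2: Z2 <- Z8 -> Z5
Condition 1 (no descendant of Z2 in the set): holds — descendants of Z2 are {Z3, Z5}; none are in {Z4, Z8}.
Condition 2 (every backdoor path blocked by {Z4, Z8}):
  P1: blocked at fork node Z8 ∈ conditioning set.
  P2: blocked at fork node Z8 ∈ conditioning set.
{Z4, Z8} satisfies the backdoor criterion.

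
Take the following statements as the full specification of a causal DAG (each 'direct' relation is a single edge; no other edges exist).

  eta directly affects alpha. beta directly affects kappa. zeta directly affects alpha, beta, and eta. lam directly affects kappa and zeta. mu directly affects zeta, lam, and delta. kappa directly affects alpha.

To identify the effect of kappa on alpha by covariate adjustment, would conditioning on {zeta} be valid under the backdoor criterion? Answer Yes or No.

Yes

Backdoor paths from kappa to alpha (paths whose first edge points into kappa):
  P1: kappa <- lam <- mu -> zeta -> eta -> alpha
  P2: kappa <- lam <- mu -> zeta -> alpha
  P3: kappa <- lam -> zeta -> eta -> alpha
  P4: kappa <- lam -> zeta -> alpha
  P5: kappa <- beta <- zeta -> eta -> alpha
  P6: kappa <- beta <- zeta -> alpha
Condition 1 (no descendant of kappa in the set): holds — descendants of kappa are {alpha}; none are in {zeta}.
Condition 2 (every backdoor path blocked by {zeta}):
  P1: blocked at chain node zeta ∈ conditioning set.
  P2: blocked at chain node zeta ∈ conditioning set.
  P3: blocked at chain node zeta ∈ conditioning set.
  P4: blocked at chain node zeta ∈ conditioning set.
  P5: blocked at fork node zeta ∈ conditioning set.
  P6: blocked at fork node zeta ∈ conditioning set.
{zeta} satisfies the backdoor criterion.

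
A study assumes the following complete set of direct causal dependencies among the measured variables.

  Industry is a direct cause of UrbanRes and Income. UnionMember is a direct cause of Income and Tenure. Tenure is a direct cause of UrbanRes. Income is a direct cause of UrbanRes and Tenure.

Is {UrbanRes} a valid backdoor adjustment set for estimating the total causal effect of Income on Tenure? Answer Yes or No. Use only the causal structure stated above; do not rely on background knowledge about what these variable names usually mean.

Backdoor paths from Income to Tenure (paths whose first edge points into Income):
  P1: Income <- Industry -> UrbanRes <- Tenure
  P2: Income <- UnionMember -> Tenure
Condition 1 (no descendant of Income in the set): FAILS — UrbanRes is a descendant of Income.
Condition 2 (every backdoor path blocked by {UrbanRes}):
  P1: open — collider(s) UrbanRes are conditioned on (or have a conditioned descendant) and no non-collider on the path is in the set.
  P2: open — no interior node is in the conditioning set.
{UrbanRes} does not satisfy the backdoor criterion.

No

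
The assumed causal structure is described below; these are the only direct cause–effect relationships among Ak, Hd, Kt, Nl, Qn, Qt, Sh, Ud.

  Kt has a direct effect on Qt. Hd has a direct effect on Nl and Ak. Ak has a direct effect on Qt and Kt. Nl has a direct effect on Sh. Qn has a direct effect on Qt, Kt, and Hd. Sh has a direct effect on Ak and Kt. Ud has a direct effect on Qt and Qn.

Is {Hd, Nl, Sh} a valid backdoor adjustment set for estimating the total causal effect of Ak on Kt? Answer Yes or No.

Backdoor paths from Ak to Kt (paths whose first edge points into Ak):
  P1: Ak <- Hd <- Qn <- Ud -> Qt <- Kt
  P2: Ak <- Hd <- Qn -> Kt
  P3: Ak <- Hd <- Qn -> Qt <- Kt
  P4: Ak <- Hd -> Nl -> Sh -> Kt
  P5: Ak <- Sh <- Nl <- Hd <- Qn <- Ud -> Qt <- Kt
  P6: Ak <- Sh <- Nl <- Hd <- Qn -> Kt
  P7: Ak <- Sh <- Nl <- Hd <- Qn -> Qt <- Kt
  P8: Ak <- Sh -> Kt
Condition 1 (no descendant of Ak in the set): holds — descendants of Ak are {Kt, Qt}; none are in {Hd, Nl, Sh}.
Condition 2 (every backdoor path blocked by {Hd, Nl, Sh}):
  P1: blocked at chain node Hd ∈ conditioning set.
  P2: blocked at chain node Hd ∈ conditioning set.
  P3: blocked at chain node Hd ∈ conditioning set.
  P4: blocked at fork node Hd ∈ conditioning set.
  P5: blocked at chain node Sh ∈ conditioning set.
  P6: blocked at chain node Sh ∈ conditioning set.
  P7: blocked at chain node Sh ∈ conditioning set.
  P8: blocked at fork node Sh ∈ conditioning set.
{Hd, Nl, Sh} satisfies the backdoor criterion.

Yes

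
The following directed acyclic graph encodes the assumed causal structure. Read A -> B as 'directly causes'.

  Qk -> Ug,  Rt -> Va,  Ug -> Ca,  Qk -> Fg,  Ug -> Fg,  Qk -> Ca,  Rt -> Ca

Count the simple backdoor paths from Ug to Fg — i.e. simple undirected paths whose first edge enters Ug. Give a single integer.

1

A backdoor path from Ug to Fg is any simple undirected path whose first edge points into Ug (i.e. leaves Ug via a parent).
Parents of Ug: {Qk}.
Enumerating:
  P1: Ug <- Qk -> Fg
That exhausts the simple backdoor paths. Count: 1.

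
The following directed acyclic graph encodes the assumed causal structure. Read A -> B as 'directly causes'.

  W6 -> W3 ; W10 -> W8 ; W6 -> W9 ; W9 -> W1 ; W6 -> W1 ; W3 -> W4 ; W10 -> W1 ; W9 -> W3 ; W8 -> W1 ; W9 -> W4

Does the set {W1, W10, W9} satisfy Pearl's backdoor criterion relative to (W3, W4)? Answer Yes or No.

Backdoor paths from W3 to W4 (paths whose first edge points into W3):
  P1: W3 <- W6 -> W9 -> W4
  P2: W3 <- W6 -> W1 <- W9 -> W4
  P3: W3 <- W9 -> W4
Condition 1 (no descendant of W3 in the set): holds — descendants of W3 are {W4}; none are in {W1, W10, W9}.
Condition 2 (every backdoor path blocked by {W1, W10, W9}):
  P1: blocked at chain node W9 ∈ conditioning set.
  P2: blocked at fork node W9 ∈ conditioning set.
  P3: blocked at fork node W9 ∈ conditioning set.
{W1, W10, W9} satisfies the backdoor criterion.

Yes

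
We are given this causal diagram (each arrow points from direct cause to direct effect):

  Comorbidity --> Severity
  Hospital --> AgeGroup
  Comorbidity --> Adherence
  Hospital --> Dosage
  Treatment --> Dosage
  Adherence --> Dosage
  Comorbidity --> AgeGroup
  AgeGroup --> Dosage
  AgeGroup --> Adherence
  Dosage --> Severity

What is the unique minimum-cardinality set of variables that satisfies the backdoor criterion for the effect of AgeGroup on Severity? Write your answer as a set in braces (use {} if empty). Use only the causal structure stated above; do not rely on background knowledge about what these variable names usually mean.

Variables eligible for adjustment (non-descendants of AgeGroup, excluding AgeGroup and Severity): {Comorbidity, Hospital, Treatment}.
Backdoor paths from AgeGroup to Severity:
  P1: AgeGroup <- Comorbidity -> Adherence -> Dosage -> Severity
  P2: AgeGroup <- Comorbidity -> Severity
  P3: AgeGroup <- Hospital -> Dosage <- Adherence <- Comorbidity -> Severity
  P4: AgeGroup <- Hospital -> Dosage -> Severity
The empty set is not sufficient: P1 (AgeGroup <- Comorbidity -> Adherence -> Dosage -> Severity) has no collider blocking it and no conditioned non-collider, so it is open.
Try {Comorbidity, Hospital}:
  P1: blocked at fork node Comorbidity ∈ conditioning set.
  P2: blocked at fork node Comorbidity ∈ conditioning set.
  P3: blocked at fork node Hospital ∈ conditioning set.
  P4: blocked at fork node Hospital ∈ conditioning set.
{Comorbidity, Hospital} contains no descendant of AgeGroup and blocks every backdoor path.
Every element of {Comorbidity, Hospital} is needed (dropping Comorbidity leaves P1 open; dropping Hospital leaves P4 open), so no proper subset is valid.
Among all size-2 subsets of the eligible variables, only {Comorbidity, Hospital} blocks every backdoor path, so it is the unique smallest valid adjustment set.

{Comorbidity, Hospital}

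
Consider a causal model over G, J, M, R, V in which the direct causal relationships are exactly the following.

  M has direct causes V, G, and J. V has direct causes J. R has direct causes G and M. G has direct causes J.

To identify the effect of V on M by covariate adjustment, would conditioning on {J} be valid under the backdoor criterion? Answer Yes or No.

Yes

Backdoor paths from V to M (paths whose first edge points into V):
  P1: V <- J -> G -> M
  P2: V <- J -> G -> R <- M
  P3: V <- J -> M
Condition 1 (no descendant of V in the set): holds — descendants of V are {M, R}; none are in {J}.
Condition 2 (every backdoor path blocked by {J}):
  P1: blocked at fork node J ∈ conditioning set.
  P2: blocked at fork node J ∈ conditioning set.
  P3: blocked at fork node J ∈ conditioning set.
{J} satisfies the backdoor criterion.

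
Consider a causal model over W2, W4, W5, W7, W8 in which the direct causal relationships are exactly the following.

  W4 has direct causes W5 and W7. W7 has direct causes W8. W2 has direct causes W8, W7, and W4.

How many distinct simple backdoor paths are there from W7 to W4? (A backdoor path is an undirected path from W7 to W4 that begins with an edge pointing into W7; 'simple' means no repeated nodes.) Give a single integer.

A backdoor path from W7 to W4 is any simple undirected path whose first edge points into W7 (i.e. leaves W7 via a parent).
Parents of W7: {W8}.
Enumerating:
  P1: W7 <- W8 -> W2 <- W4
That exhausts the simple backdoor paths. Count: 1.

1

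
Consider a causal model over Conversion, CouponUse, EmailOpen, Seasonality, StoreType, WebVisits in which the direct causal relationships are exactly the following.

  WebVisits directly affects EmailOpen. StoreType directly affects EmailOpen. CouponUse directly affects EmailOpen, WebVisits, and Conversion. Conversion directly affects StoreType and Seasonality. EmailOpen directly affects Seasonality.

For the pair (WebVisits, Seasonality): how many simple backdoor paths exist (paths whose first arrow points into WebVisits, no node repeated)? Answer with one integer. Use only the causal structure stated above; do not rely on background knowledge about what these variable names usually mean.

4

A backdoor path from WebVisits to Seasonality is any simple undirected path whose first edge points into WebVisits (i.e. leaves WebVisits via a parent).
Parents of WebVisits: {CouponUse}.
Enumerating:
  P1: WebVisits <- CouponUse -> Conversion -> StoreType -> EmailOpen -> Seasonality
  P2: WebVisits <- CouponUse -> Conversion -> Seasonality
  P3: WebVisits <- CouponUse -> EmailOpen <- StoreType <- Conversion -> Seasonality
  P4: WebVisits <- CouponUse -> EmailOpen -> Seasonality
That exhausts the simple backdoor paths. Count: 4.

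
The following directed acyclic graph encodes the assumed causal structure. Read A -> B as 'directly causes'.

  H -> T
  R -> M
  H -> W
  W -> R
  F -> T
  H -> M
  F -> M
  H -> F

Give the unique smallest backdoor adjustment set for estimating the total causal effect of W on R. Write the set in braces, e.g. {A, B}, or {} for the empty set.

Variables eligible for adjustment (non-descendants of W, excluding W and R): {F, H, T}.
Backdoor paths from W to R:
  P1: W <- H -> F -> M <- R
  P2: W <- H -> M <- R
  P3: W <- H -> T <- F -> M <- R
Each backdoor path contains an unconditioned collider, so every path is already blocked with the empty conditioning set:
  P1: blocked at collider M (neither it nor any descendant is in the conditioning set).
  P2: blocked at collider M (neither it nor any descendant is in the conditioning set).
  P3: blocked at collider T (neither it nor any descendant is in the conditioning set).
The empty set is therefore the unique smallest valid set.

{}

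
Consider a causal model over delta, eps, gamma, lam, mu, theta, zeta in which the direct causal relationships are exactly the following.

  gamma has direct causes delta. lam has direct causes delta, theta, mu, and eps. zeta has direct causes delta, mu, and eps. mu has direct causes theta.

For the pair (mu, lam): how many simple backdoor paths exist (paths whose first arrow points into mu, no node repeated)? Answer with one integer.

1

A backdoor path from mu to lam is any simple undirected path whose first edge points into mu (i.e. leaves mu via a parent).
Parents of mu: {theta}.
Enumerating:
  P1: mu <- theta -> lam
That exhausts the simple backdoor paths. Count: 1.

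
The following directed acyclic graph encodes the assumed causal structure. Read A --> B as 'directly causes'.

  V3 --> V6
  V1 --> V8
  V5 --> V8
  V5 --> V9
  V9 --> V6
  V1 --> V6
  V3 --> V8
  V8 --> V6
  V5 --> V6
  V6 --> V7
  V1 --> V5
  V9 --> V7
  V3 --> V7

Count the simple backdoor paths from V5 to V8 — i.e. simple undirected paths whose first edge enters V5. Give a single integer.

A backdoor path from V5 to V8 is any simple undirected path whose first edge points into V5 (i.e. leaves V5 via a parent).
Parents of V5: {V1}.
Enumerating:
  P1: V5 <- V1 -> V8
  P2: V5 <- V1 -> V6 <- V3 -> V8
  P3: V5 <- V1 -> V6 <- V9 -> V7 <- V3 -> V8
  P4: V5 <- V1 -> V6 <- V8
  P5: V5 <- V1 -> V6 -> V7 <- V3 -> V8
That exhausts the simple backdoor paths. Count: 5.

5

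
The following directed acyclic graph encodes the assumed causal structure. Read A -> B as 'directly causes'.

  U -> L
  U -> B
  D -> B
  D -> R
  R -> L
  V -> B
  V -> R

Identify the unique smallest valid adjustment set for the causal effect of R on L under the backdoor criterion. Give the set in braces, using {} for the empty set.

Variables eligible for adjustment (non-descendants of R, excluding R and L): {B, D, U, V}.
Backdoor paths from R to L:
  P1: R <- D -> B <- U -> L
  P2: R <- V -> B <- U -> L
Each backdoor path contains an unconditioned collider, so every path is already blocked with the empty conditioning set:
  P1: blocked at collider B (neither it nor any descendant is in the conditioning set).
  P2: blocked at collider B (neither it nor any descendant is in the conditioning set).
The empty set is therefore the unique smallest valid set.

{}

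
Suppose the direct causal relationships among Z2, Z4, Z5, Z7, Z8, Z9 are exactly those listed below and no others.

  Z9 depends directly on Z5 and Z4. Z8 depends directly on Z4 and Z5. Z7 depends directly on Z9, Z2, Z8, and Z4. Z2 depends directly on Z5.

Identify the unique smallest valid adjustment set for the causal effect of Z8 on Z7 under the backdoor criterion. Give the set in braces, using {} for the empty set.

{Z4, Z5}

Variables eligible for adjustment (non-descendants of Z8, excluding Z8 and Z7): {Z2, Z4, Z5, Z9}.
Backdoor paths from Z8 to Z7:
  P1: Z8 <- Z5 -> Z9 <- Z4 -> Z7
  P2: Z8 <- Z5 -> Z9 -> Z7
  P3: Z8 <- Z5 -> Z2 -> Z7
  P4: Z8 <- Z4 -> Z9 <- Z5 -> Z2 -> Z7
  P5: Z8 <- Z4 -> Z9 -> Z7
  P6: Z8 <- Z4 -> Z7
The empty set is not sufficient: P2 (Z8 <- Z5 -> Z9 -> Z7) has no collider blocking it and no conditioned non-collider, so it is open.
Try {Z4, Z5}:
  P1: blocked at fork node Z5 ∈ conditioning set.
  P2: blocked at fork node Z5 ∈ conditioning set.
  P3: blocked at fork node Z5 ∈ conditioning set.
  P4: blocked at fork node Z4 ∈ conditioning set.
  P5: blocked at fork node Z4 ∈ conditioning set.
  P6: blocked at fork node Z4 ∈ conditioning set.
{Z4, Z5} contains no descendant of Z8 and blocks every backdoor path.
Every element of {Z4, Z5} is needed (dropping Z4 leaves P5 open; dropping Z5 leaves P2 open), so no proper subset is valid.
Among all size-2 subsets of the eligible variables, only {Z4, Z5} blocks every backdoor path, so it is the unique smallest valid adjustment set.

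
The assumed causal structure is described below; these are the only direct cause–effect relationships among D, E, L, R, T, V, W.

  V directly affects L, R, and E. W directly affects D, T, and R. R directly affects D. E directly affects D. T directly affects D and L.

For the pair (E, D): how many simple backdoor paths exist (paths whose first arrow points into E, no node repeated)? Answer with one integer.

6

A backdoor path from E to D is any simple undirected path whose first edge points into E (i.e. leaves E via a parent).
Parents of E: {V}.
Enumerating:
  P1: E <- V -> R <- W -> T -> D
  P2: E <- V -> R <- W -> D
  P3: E <- V -> R -> D
  P4: E <- V -> L <- T <- W -> R -> D
  P5: E <- V -> L <- T <- W -> D
  P6: E <- V -> L <- T -> D
That exhausts the simple backdoor paths. Count: 6.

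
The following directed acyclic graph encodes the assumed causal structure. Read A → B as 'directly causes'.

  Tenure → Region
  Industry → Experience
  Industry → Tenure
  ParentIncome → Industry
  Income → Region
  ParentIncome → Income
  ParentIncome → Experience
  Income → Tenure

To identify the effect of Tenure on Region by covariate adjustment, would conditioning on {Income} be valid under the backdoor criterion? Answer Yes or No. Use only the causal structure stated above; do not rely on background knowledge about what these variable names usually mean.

Backdoor paths from Tenure to Region (paths whose first edge points into Tenure):
  P1: Tenure <- Industry <- ParentIncome -> Income -> Region
  P2: Tenure <- Industry -> Experience <- ParentIncome -> Income -> Region
  P3: Tenure <- Income -> Region
Condition 1 (no descendant of Tenure in the set): holds — descendants of Tenure are {Region}; none are in {Income}.
Condition 2 (every backdoor path blocked by {Income}):
  P1: blocked at chain node Income ∈ conditioning set.
  P2: blocked at collider Experience (neither it nor any descendant is in the conditioning set).
  P3: blocked at fork node Income ∈ conditioning set.
{Income} satisfies the backdoor criterion.

Yes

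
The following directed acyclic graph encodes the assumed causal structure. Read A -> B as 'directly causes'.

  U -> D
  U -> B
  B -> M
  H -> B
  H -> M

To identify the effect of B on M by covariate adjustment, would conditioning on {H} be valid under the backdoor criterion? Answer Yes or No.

Backdoor paths from B to M (paths whose first edge points into B):
  P1: B <- H -> M
Condition 1 (no descendant of B in the set): holds — descendants of B are {M}; none are in {H}.
Condition 2 (every backdoor path blocked by {H}):
  P1: blocked at fork node H ∈ conditioning set.
{H} satisfies the backdoor criterion.

Yes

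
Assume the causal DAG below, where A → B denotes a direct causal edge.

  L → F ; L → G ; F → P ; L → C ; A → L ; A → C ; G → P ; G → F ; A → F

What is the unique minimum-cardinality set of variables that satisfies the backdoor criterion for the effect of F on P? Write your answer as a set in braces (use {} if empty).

Variables eligible for adjustment (non-descendants of F, excluding F and P): {A, C, G, L}.
Backdoor paths from F to P:
  P1: F <- A -> L -> G -> P
  P2: F <- A -> C <- L -> G -> P
  P3: F <- L -> G -> P
  P4: F <- G -> P
The empty set is not sufficient: P1 (F <- A -> L -> G -> P) has no collider blocking it and no conditioned non-collider, so it is open.
Try {G}:
  P1: blocked at chain node G ∈ conditioning set.
  P2: blocked at collider C (neither it nor any descendant is in the conditioning set).
  P3: blocked at chain node G ∈ conditioning set.
  P4: blocked at fork node G ∈ conditioning set.
{G} contains no descendant of F and blocks every backdoor path.
No other singleton works — e.g. {A} leaves P3 open — so {G} is the unique smallest valid adjustment set.

{G}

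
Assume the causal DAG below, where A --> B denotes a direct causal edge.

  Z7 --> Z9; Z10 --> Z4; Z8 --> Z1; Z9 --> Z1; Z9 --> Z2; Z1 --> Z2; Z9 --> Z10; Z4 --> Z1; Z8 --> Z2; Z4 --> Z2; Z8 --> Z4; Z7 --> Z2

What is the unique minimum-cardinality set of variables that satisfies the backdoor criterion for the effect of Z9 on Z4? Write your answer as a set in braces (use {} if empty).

Variables eligible for adjustment (non-descendants of Z9, excluding Z9 and Z4): {Z7, Z8}.
Backdoor paths from Z9 to Z4:
  P1: Z9 <- Z7 -> Z2 <- Z8 -> Z4
  P2: Z9 <- Z7 -> Z2 <- Z8 -> Z1 <- Z4
  P3: Z9 <- Z7 -> Z2 <- Z4
  P4: Z9 <- Z7 -> Z2 <- Z1 <- Z8 -> Z4
  P5: Z9 <- Z7 -> Z2 <- Z1 <- Z4
Each backdoor path contains an unconditioned collider, so every path is already blocked with the empty conditioning set:
  P1: blocked at collider Z2 (neither it nor any descendant is in the conditioning set).
  P2: blocked at collider Z2 (neither it nor any descendant is in the conditioning set).
  P3: blocked at collider Z2 (neither it nor any descendant is in the conditioning set).
  P4: blocked at collider Z2 (neither it nor any descendant is in the conditioning set).
  P5: blocked at collider Z2 (neither it nor any descendant is in the conditioning set).
The empty set is therefore the unique smallest valid set.

{}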